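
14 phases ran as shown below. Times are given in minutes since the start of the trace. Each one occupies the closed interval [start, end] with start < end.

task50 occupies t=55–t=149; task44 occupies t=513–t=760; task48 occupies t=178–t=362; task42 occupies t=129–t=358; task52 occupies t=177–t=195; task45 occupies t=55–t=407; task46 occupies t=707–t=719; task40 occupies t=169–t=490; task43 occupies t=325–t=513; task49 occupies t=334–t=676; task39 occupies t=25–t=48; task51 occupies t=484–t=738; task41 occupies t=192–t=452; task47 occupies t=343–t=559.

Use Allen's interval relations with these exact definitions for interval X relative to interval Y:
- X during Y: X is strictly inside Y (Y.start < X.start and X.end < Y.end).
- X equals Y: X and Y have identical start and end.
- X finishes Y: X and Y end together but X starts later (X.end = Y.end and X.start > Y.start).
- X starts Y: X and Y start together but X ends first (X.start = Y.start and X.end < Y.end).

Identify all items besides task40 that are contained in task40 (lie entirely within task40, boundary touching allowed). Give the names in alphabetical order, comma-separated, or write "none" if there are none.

task41, task48, task52

Target task40 = [t=169, t=490].
task39 [t=25, t=48] → before → no.
task41 [t=192, t=452] → during → yes.
task42 [t=129, t=358] → overlaps → no.
task43 [t=325, t=513] → overlapped-by → no.
task44 [t=513, t=760] → after → no.
task45 [t=55, t=407] → overlaps → no.
task46 [t=707, t=719] → after → no.
task47 [t=343, t=559] → overlapped-by → no.
task48 [t=178, t=362] → during → yes.
task49 [t=334, t=676] → overlapped-by → no.
task50 [t=55, t=149] → before → no.
task51 [t=484, t=738] → overlapped-by → no.
task52 [t=177, t=195] → during → yes.
Result: task41, task48, task52.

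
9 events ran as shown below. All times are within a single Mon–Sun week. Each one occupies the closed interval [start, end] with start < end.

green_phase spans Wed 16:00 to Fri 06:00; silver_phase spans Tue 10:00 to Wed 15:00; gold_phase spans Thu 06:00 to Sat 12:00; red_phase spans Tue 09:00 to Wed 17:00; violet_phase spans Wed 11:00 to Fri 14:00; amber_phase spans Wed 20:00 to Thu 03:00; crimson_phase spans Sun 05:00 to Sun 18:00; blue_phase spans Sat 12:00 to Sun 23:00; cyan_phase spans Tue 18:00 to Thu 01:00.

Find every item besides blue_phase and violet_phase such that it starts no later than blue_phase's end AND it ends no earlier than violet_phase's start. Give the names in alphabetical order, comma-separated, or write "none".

Conditions: its start is no later than blue_phase's end (X.start <= Sun 23:00) AND its end is no earlier than violet_phase's start (X.end >= Wed 11:00).
amber_phase: start Wed 20:00 <= Sun 23:00? ✓; end Thu 03:00 >= Wed 11:00? ✓ → yes.
crimson_phase: start Sun 05:00 <= Sun 23:00? ✓; end Sun 18:00 >= Wed 11:00? ✓ → yes.
cyan_phase: start Tue 18:00 <= Sun 23:00? ✓; end Thu 01:00 >= Wed 11:00? ✓ → yes.
gold_phase: start Thu 06:00 <= Sun 23:00? ✓; end Sat 12:00 >= Wed 11:00? ✓ → yes.
green_phase: start Wed 16:00 <= Sun 23:00? ✓; end Fri 06:00 >= Wed 11:00? ✓ → yes.
red_phase: start Tue 09:00 <= Sun 23:00? ✓; end Wed 17:00 >= Wed 11:00? ✓ → yes.
silver_phase: start Tue 10:00 <= Sun 23:00? ✓; end Wed 15:00 >= Wed 11:00? ✓ → yes.
Result: amber_phase, crimson_phase, cyan_phase, gold_phase, green_phase, red_phase, silver_phase.

amber_phase, crimson_phase, cyan_phase, gold_phase, green_phase, red_phase, silver_phase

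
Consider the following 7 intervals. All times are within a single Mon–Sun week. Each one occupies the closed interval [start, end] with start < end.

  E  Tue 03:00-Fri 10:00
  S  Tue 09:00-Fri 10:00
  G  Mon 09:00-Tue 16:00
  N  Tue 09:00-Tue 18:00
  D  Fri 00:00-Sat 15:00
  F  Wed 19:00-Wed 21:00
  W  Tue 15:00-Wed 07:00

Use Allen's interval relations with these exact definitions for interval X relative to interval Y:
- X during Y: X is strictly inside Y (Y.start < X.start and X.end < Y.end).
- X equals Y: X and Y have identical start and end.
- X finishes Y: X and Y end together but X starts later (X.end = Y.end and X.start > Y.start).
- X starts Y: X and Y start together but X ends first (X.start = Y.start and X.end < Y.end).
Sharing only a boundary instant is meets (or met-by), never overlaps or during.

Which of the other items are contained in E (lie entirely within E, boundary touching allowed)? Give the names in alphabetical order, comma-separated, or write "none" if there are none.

F, N, S, W

Target E = [Tue 03:00, Fri 10:00].
D [Fri 00:00, Sat 15:00] → overlapped-by → no.
F [Wed 19:00, Wed 21:00] → during → yes.
G [Mon 09:00, Tue 16:00] → overlaps → no.
N [Tue 09:00, Tue 18:00] → during → yes.
S [Tue 09:00, Fri 10:00] → finishes → yes.
W [Tue 15:00, Wed 07:00] → during → yes.
Result: F, N, S, W.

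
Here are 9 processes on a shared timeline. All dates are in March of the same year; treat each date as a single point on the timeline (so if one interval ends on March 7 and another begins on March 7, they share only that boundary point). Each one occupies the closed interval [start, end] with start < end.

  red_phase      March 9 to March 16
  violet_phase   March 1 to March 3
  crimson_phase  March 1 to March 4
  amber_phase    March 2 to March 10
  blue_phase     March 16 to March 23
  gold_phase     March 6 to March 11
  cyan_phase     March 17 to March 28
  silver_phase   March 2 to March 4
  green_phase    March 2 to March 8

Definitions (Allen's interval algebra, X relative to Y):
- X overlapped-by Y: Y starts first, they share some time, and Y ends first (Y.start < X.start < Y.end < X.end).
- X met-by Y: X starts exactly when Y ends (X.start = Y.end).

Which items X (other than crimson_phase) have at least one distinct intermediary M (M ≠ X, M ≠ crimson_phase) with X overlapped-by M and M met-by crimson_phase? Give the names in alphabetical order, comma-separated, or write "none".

Target crimson_phase = [March 1, March 4].
Intermediaries M with M met-by crimson_phase: none.
Union: none.

none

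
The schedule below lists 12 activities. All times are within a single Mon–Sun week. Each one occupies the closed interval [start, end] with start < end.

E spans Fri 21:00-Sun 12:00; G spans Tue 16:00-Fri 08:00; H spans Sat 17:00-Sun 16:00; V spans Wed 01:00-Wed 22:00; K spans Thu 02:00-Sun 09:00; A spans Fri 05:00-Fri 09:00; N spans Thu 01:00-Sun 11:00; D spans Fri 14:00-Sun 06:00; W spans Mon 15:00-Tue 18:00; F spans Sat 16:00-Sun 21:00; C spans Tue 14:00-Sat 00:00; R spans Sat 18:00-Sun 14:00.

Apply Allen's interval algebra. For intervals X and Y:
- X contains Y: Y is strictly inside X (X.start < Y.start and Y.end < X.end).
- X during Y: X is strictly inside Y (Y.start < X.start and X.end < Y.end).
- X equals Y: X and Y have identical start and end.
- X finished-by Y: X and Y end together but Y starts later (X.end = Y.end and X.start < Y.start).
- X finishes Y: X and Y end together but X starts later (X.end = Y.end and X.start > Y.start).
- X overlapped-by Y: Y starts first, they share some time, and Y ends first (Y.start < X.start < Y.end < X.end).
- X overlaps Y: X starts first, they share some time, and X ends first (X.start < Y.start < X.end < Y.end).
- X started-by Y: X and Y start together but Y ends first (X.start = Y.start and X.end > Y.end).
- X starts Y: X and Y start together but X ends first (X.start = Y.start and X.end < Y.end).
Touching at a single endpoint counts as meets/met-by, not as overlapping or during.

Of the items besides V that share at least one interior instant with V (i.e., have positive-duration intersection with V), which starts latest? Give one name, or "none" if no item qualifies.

Target V = [Wed 01:00, Wed 22:00].
A [Fri 05:00, Fri 09:00] → after → excluded.
C [Tue 14:00, Sat 00:00] → contains → candidate.
D [Fri 14:00, Sun 06:00] → after → excluded.
E [Fri 21:00, Sun 12:00] → after → excluded.
F [Sat 16:00, Sun 21:00] → after → excluded.
G [Tue 16:00, Fri 08:00] → contains → candidate.
H [Sat 17:00, Sun 16:00] → after → excluded.
K [Thu 02:00, Sun 09:00] → after → excluded.
N [Thu 01:00, Sun 11:00] → after → excluded.
R [Sat 18:00, Sun 14:00] → after → excluded.
W [Mon 15:00, Tue 18:00] → before → excluded.
Among candidates, latest start is Tue 16:00 → G.

G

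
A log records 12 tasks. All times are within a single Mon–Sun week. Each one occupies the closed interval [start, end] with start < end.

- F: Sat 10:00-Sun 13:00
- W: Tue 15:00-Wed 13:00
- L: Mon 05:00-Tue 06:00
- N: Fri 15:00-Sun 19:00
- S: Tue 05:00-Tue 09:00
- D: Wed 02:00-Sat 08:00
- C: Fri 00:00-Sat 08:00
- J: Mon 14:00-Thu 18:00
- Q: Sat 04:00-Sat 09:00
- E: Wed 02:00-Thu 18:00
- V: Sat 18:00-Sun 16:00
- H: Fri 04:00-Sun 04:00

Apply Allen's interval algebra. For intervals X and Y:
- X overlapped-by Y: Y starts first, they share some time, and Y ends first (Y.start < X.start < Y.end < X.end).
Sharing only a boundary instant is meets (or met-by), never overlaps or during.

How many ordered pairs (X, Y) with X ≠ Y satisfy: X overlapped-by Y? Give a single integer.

Checking all 132 ordered pairs for relation 'overlapped-by'; matching pairs in alphabetical order:
(D, J): D overlapped-by J ✓
(D, W): D overlapped-by W ✓
(E, W): E overlapped-by W ✓
(F, H): F overlapped-by H ✓
(H, C): H overlapped-by C ✓
(H, D): H overlapped-by D ✓
(J, L): J overlapped-by L ✓
(N, C): N overlapped-by C ✓
(N, D): N overlapped-by D ✓
(N, H): N overlapped-by H ✓
(Q, C): Q overlapped-by C ✓
(Q, D): Q overlapped-by D ✓
(S, L): S overlapped-by L ✓
(V, F): V overlapped-by F ✓
(V, H): V overlapped-by H ✓
Count: 15.

15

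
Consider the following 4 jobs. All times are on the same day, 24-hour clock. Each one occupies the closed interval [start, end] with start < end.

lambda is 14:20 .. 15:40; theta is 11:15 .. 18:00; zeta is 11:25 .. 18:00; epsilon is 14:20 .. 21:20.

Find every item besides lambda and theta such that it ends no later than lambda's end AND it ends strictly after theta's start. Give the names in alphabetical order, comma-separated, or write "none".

Conditions: its end is no later than lambda's end (X.end <= 15:40) AND its end is strictly after theta's start (X.end > 11:15).
epsilon: end 21:20 <= 15:40? ✗; end 21:20 > 11:15? ✓ → no.
zeta: end 18:00 <= 15:40? ✗; end 18:00 > 11:15? ✓ → no.
Result: none.

none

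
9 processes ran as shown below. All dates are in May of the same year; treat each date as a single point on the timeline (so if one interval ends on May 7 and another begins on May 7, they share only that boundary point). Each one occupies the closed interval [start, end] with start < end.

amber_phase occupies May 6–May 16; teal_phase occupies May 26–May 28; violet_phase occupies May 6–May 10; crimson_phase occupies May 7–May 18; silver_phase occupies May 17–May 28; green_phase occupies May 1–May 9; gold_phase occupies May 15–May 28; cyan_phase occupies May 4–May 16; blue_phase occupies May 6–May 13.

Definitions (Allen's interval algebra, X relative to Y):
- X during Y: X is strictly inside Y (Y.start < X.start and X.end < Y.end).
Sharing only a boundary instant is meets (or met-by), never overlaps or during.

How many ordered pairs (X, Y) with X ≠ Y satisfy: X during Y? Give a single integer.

2

Checking all 72 ordered pairs for relation 'during'; matching pairs in alphabetical order:
(blue_phase, cyan_phase): blue_phase during cyan_phase ✓
(violet_phase, cyan_phase): violet_phase during cyan_phase ✓
Count: 2.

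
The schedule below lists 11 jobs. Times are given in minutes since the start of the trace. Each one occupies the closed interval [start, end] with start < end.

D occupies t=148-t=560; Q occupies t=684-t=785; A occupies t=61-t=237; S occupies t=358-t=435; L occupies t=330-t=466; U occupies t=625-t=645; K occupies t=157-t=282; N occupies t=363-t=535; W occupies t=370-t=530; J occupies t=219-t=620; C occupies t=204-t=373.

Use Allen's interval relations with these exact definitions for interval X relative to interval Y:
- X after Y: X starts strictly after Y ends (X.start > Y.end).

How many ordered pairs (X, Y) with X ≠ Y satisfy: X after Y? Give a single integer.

27

Checking all 110 ordered pairs for relation 'after'; matching pairs in alphabetical order:
(L, A): L after A ✓
(L, K): L after K ✓
(N, A): N after A ✓
(N, K): N after K ✓
(Q, A): Q after A ✓
(Q, C): Q after C ✓
(Q, D): Q after D ✓
(Q, J): Q after J ✓
(Q, K): Q after K ✓
(Q, L): Q after L ✓
(Q, N): Q after N ✓
(Q, S): Q after S ✓
(Q, U): Q after U ✓
(Q, W): Q after W ✓
(S, A): S after A ✓
(S, K): S after K ✓
(U, A): U after A ✓
(U, C): U after C ✓
(U, D): U after D ✓
(U, J): U after J ✓
(U, K): U after K ✓
(U, L): U after L ✓
(U, N): U after N ✓
(U, S): U after S ✓
... plus 3 further pairs not listed.
Count: 27.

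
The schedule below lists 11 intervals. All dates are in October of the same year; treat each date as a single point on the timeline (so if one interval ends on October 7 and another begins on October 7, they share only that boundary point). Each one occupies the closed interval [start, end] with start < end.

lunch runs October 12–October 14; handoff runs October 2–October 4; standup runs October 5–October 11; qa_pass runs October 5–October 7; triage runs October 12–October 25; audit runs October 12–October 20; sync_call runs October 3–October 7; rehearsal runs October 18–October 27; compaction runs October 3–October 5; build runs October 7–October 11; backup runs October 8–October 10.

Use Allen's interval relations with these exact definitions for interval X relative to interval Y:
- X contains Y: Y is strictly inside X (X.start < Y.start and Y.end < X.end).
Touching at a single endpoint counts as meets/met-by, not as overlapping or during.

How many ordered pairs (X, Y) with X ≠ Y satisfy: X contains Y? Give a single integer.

Checking all 110 ordered pairs for relation 'contains'; matching pairs in alphabetical order:
(build, backup): build contains backup ✓
(standup, backup): standup contains backup ✓
Count: 2.

2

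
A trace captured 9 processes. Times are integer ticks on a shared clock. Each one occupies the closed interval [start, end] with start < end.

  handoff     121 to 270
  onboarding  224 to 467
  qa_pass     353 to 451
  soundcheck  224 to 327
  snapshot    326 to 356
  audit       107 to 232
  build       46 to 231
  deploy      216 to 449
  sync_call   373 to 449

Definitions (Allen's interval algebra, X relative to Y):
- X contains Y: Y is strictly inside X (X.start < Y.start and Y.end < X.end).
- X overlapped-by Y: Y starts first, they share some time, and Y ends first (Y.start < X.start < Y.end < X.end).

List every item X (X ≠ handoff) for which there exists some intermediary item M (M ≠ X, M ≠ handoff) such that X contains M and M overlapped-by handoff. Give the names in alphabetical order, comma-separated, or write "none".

Target handoff = [121, 270].
Intermediaries M with M overlapped-by handoff: deploy, onboarding, soundcheck.
Via deploy — items with X contains deploy: none.
Via onboarding — items with X contains onboarding: none.
Via soundcheck — items with X contains soundcheck: deploy.
Union: deploy.

deploy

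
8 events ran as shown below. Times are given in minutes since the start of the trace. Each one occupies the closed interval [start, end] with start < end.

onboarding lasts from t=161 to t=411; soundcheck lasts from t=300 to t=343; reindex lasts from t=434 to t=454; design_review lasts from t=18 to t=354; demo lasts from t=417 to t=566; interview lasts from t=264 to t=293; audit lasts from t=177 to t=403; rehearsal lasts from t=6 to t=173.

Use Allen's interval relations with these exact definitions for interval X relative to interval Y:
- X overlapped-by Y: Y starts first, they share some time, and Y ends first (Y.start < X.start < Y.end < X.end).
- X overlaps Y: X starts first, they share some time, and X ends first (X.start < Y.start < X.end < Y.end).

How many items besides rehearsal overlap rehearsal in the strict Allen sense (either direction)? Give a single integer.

Target rehearsal = [t=6, t=173].
audit [t=177, t=403] → after → no.
demo [t=417, t=566] → after → no.
design_review [t=18, t=354] → overlapped-by → counts.
interview [t=264, t=293] → after → no.
onboarding [t=161, t=411] → overlapped-by → counts.
reindex [t=434, t=454] → after → no.
soundcheck [t=300, t=343] → after → no.
Total: 2.

2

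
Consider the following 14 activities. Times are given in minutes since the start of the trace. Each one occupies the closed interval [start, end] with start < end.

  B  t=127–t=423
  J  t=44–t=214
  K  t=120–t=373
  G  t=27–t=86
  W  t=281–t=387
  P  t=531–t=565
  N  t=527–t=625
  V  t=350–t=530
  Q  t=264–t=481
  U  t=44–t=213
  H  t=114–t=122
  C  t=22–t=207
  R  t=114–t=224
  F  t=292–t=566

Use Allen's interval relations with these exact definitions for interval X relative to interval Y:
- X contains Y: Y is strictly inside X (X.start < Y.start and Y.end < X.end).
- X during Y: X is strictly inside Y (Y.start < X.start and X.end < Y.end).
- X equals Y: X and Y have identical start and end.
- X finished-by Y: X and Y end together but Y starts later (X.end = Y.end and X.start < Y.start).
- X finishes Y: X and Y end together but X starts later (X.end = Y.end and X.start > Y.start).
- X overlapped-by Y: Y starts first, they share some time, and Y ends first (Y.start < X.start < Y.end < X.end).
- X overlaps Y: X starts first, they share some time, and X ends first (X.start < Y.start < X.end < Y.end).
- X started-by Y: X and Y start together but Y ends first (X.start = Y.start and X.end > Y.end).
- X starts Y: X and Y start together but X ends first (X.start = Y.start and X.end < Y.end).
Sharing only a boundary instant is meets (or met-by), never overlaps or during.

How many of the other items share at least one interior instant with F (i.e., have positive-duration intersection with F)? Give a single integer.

Target F = [t=292, t=566].
B [t=127, t=423] → overlaps → counts.
C [t=22, t=207] → before → no.
G [t=27, t=86] → before → no.
H [t=114, t=122] → before → no.
J [t=44, t=214] → before → no.
K [t=120, t=373] → overlaps → counts.
N [t=527, t=625] → overlapped-by → counts.
P [t=531, t=565] → during → counts.
Q [t=264, t=481] → overlaps → counts.
R [t=114, t=224] → before → no.
U [t=44, t=213] → before → no.
V [t=350, t=530] → during → counts.
W [t=281, t=387] → overlaps → counts.
Total: 7.

7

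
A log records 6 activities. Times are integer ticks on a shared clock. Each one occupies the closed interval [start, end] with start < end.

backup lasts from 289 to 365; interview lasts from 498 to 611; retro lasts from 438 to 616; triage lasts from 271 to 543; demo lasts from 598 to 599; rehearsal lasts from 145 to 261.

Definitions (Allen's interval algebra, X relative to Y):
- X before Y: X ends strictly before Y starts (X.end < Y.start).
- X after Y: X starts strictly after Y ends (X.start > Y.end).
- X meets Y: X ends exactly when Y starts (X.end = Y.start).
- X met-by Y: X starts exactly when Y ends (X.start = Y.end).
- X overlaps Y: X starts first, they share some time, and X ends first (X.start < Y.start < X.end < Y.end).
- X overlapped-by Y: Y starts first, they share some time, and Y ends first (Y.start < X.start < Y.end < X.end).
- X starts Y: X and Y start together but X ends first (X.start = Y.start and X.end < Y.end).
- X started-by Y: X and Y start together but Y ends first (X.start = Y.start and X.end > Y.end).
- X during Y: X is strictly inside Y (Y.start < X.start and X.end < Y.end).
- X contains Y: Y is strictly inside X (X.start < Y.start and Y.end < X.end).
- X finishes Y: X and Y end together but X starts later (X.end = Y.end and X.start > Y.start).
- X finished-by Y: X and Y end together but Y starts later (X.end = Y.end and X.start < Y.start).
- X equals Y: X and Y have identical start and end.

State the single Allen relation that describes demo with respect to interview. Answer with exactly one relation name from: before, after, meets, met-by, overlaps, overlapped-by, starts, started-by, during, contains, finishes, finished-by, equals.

demo = [598, 599]; interview = [498, 611].
Compare endpoints: demo.start > interview.start, demo.start < interview.end, demo.end > interview.start, demo.end < interview.end.
That pattern is 'during'.

during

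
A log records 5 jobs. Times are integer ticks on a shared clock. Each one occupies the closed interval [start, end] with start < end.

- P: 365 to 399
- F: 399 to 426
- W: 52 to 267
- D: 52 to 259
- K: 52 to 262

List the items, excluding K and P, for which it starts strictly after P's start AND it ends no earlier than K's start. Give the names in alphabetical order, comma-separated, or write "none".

Conditions: its start is strictly after P's start (X.start > 365) AND its end is no earlier than K's start (X.end >= 52).
D: start 52 > 365? ✗; end 259 >= 52? ✓ → no.
F: start 399 > 365? ✓; end 426 >= 52? ✓ → yes.
W: start 52 > 365? ✗; end 267 >= 52? ✓ → no.
Result: F.

F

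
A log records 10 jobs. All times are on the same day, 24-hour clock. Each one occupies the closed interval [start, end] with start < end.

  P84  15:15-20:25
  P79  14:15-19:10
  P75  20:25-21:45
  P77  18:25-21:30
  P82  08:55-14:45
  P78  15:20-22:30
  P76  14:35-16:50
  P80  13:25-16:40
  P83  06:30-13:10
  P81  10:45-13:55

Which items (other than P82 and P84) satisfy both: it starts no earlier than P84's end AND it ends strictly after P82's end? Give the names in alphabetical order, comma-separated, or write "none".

P75

Conditions: its start is no earlier than P84's end (X.start >= 20:25) AND its end is strictly after P82's end (X.end > 14:45).
P75: start 20:25 >= 20:25? ✓; end 21:45 > 14:45? ✓ → yes.
P76: start 14:35 >= 20:25? ✗; end 16:50 > 14:45? ✓ → no.
P77: start 18:25 >= 20:25? ✗; end 21:30 > 14:45? ✓ → no.
P78: start 15:20 >= 20:25? ✗; end 22:30 > 14:45? ✓ → no.
P79: start 14:15 >= 20:25? ✗; end 19:10 > 14:45? ✓ → no.
P80: start 13:25 >= 20:25? ✗; end 16:40 > 14:45? ✓ → no.
P81: start 10:45 >= 20:25? ✗; end 13:55 > 14:45? ✗ → no.
P83: start 06:30 >= 20:25? ✗; end 13:10 > 14:45? ✗ → no.
Result: P75.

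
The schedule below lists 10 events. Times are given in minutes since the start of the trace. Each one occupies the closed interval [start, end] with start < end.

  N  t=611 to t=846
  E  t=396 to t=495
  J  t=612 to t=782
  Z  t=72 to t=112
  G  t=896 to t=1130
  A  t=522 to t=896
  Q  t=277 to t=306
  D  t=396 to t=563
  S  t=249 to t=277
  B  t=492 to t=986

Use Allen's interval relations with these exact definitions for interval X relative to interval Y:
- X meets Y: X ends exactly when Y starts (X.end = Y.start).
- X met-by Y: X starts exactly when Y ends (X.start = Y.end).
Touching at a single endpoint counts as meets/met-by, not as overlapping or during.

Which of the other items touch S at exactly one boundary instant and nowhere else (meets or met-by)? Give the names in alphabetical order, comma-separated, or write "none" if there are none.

Target S = [t=249, t=277].
A [t=522, t=896] → after → no.
B [t=492, t=986] → after → no.
D [t=396, t=563] → after → no.
E [t=396, t=495] → after → no.
G [t=896, t=1130] → after → no.
J [t=612, t=782] → after → no.
N [t=611, t=846] → after → no.
Q [t=277, t=306] → met-by → yes.
Z [t=72, t=112] → before → no.
Result: Q.

Q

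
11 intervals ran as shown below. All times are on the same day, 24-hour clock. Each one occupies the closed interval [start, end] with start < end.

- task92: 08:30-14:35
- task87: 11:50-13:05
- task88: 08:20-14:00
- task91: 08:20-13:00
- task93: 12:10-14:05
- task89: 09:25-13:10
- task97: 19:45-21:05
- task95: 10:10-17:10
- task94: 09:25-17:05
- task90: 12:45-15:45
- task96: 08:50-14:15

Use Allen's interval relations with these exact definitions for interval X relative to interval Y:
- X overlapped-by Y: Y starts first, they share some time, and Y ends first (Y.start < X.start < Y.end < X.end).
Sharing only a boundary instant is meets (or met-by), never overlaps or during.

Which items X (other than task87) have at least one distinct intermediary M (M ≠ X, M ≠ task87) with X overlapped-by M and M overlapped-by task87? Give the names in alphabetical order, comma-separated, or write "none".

task90

Target task87 = [11:50, 13:05].
Intermediaries M with M overlapped-by task87: task90, task93.
Via task90 — items with X overlapped-by task90: none.
Via task93 — items with X overlapped-by task93: task90.
Union: task90.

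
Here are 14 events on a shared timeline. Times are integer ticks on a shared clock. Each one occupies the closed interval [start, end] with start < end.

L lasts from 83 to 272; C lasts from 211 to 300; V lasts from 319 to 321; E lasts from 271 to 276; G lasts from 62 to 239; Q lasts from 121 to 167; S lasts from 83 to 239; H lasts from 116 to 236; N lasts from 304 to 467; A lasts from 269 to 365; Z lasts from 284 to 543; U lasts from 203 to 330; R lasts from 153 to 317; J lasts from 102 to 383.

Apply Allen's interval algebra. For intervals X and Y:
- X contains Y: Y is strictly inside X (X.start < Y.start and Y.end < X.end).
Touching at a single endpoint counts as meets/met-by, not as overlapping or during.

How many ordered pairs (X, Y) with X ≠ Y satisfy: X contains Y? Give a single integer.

Checking all 182 ordered pairs for relation 'contains'; matching pairs in alphabetical order:
(A, E): A contains E ✓
(A, V): A contains V ✓
(C, E): C contains E ✓
(G, H): G contains H ✓
(G, Q): G contains Q ✓
(H, Q): H contains Q ✓
(J, A): J contains A ✓
(J, C): J contains C ✓
(J, E): J contains E ✓
(J, H): J contains H ✓
(J, Q): J contains Q ✓
(J, R): J contains R ✓
(J, U): J contains U ✓
(J, V): J contains V ✓
(L, H): L contains H ✓
(L, Q): L contains Q ✓
(N, V): N contains V ✓
(R, C): R contains C ✓
(R, E): R contains E ✓
(S, H): S contains H ✓
(S, Q): S contains Q ✓
(U, C): U contains C ✓
(U, E): U contains E ✓
(U, V): U contains V ✓
... plus 2 further pairs not listed.
Count: 26.

26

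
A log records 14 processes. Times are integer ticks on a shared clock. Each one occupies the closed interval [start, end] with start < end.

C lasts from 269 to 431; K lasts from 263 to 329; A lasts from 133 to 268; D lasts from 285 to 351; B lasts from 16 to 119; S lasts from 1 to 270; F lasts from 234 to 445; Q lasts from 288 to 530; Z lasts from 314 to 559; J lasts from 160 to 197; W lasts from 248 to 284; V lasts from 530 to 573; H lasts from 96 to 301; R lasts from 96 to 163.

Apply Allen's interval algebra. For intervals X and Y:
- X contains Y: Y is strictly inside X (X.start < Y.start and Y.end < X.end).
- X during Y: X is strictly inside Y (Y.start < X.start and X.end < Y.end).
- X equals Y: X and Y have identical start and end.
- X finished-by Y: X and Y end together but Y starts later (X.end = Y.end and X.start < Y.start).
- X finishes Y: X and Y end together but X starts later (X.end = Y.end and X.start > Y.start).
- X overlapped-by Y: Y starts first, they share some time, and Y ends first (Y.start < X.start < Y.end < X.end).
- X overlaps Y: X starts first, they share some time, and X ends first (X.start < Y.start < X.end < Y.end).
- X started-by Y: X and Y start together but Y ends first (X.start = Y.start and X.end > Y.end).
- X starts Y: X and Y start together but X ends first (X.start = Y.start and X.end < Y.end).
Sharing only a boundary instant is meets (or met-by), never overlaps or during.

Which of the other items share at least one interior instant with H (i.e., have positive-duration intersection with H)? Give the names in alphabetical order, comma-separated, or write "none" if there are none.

A, B, C, D, F, J, K, Q, R, S, W

Target H = [96, 301].
A [133, 268] → during → yes.
B [16, 119] → overlaps → yes.
C [269, 431] → overlapped-by → yes.
D [285, 351] → overlapped-by → yes.
F [234, 445] → overlapped-by → yes.
J [160, 197] → during → yes.
K [263, 329] → overlapped-by → yes.
Q [288, 530] → overlapped-by → yes.
R [96, 163] → starts → yes.
S [1, 270] → overlaps → yes.
V [530, 573] → after → no.
W [248, 284] → during → yes.
Z [314, 559] → after → no.
Result: A, B, C, D, F, J, K, Q, R, S, W.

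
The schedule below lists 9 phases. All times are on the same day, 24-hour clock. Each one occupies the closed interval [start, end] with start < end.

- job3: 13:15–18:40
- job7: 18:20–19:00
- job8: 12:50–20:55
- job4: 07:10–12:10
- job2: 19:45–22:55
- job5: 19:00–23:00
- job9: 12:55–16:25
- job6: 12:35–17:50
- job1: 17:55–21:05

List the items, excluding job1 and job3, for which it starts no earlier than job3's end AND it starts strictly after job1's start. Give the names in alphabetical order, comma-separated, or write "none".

job2, job5

Conditions: its start is no earlier than job3's end (X.start >= 18:40) AND its start is strictly after job1's start (X.start > 17:55).
job2: start 19:45 >= 18:40? ✓; start 19:45 > 17:55? ✓ → yes.
job4: start 07:10 >= 18:40? ✗; start 07:10 > 17:55? ✗ → no.
job5: start 19:00 >= 18:40? ✓; start 19:00 > 17:55? ✓ → yes.
job6: start 12:35 >= 18:40? ✗; start 12:35 > 17:55? ✗ → no.
job7: start 18:20 >= 18:40? ✗; start 18:20 > 17:55? ✓ → no.
job8: start 12:50 >= 18:40? ✗; start 12:50 > 17:55? ✗ → no.
job9: start 12:55 >= 18:40? ✗; start 12:55 > 17:55? ✗ → no.
Result: job2, job5.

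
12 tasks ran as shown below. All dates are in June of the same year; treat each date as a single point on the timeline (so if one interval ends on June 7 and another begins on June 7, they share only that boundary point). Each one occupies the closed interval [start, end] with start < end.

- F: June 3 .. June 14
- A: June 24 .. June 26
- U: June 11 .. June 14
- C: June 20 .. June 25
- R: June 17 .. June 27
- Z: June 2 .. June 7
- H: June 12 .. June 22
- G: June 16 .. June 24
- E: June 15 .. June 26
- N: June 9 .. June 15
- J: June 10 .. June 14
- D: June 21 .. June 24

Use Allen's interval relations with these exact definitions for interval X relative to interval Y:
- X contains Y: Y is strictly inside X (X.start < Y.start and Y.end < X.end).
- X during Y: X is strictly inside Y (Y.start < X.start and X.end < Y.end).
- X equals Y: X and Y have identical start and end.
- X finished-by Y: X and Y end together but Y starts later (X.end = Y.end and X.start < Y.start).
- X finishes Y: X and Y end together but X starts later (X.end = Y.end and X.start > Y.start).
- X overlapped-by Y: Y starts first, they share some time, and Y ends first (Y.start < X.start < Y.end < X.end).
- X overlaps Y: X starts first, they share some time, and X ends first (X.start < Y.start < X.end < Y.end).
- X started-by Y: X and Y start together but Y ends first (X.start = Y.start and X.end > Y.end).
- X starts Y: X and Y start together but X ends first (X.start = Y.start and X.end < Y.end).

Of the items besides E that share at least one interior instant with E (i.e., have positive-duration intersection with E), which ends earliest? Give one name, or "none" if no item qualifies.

Target E = [June 15, June 26].
A [June 24, June 26] → finishes → candidate.
C [June 20, June 25] → during → candidate.
D [June 21, June 24] → during → candidate.
F [June 3, June 14] → before → excluded.
G [June 16, June 24] → during → candidate.
H [June 12, June 22] → overlaps → candidate.
J [June 10, June 14] → before → excluded.
N [June 9, June 15] → meets → excluded.
R [June 17, June 27] → overlapped-by → candidate.
U [June 11, June 14] → before → excluded.
Z [June 2, June 7] → before → excluded.
Among candidates, earliest end is June 22 → H.

H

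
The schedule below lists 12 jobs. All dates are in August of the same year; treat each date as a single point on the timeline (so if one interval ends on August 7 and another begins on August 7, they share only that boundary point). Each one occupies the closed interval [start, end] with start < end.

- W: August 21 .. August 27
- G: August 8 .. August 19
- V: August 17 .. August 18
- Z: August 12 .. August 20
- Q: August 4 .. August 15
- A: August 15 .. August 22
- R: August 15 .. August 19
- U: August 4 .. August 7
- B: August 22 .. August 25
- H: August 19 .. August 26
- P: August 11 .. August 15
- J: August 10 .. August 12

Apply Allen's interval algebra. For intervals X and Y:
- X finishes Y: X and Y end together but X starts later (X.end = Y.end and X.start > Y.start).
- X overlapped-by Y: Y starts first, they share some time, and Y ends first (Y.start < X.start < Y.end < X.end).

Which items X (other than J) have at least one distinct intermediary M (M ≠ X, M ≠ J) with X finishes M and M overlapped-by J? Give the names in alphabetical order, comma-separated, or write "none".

Target J = [August 10, August 12].
Intermediaries M with M overlapped-by J: P.
Via P — items with X finishes P: none.
Union: none.

none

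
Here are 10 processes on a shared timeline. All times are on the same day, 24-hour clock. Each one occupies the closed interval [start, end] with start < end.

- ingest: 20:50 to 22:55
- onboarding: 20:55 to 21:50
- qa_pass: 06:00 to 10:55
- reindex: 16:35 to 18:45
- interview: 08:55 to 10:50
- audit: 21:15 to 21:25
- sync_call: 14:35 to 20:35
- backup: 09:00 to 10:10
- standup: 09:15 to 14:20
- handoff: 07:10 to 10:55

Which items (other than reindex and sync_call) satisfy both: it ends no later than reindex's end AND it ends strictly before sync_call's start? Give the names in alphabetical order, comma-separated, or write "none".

backup, handoff, interview, qa_pass, standup

Conditions: its end is no later than reindex's end (X.end <= 18:45) AND its end is strictly before sync_call's start (X.end < 14:35).
audit: end 21:25 <= 18:45? ✗; end 21:25 < 14:35? ✗ → no.
backup: end 10:10 <= 18:45? ✓; end 10:10 < 14:35? ✓ → yes.
handoff: end 10:55 <= 18:45? ✓; end 10:55 < 14:35? ✓ → yes.
ingest: end 22:55 <= 18:45? ✗; end 22:55 < 14:35? ✗ → no.
interview: end 10:50 <= 18:45? ✓; end 10:50 < 14:35? ✓ → yes.
onboarding: end 21:50 <= 18:45? ✗; end 21:50 < 14:35? ✗ → no.
qa_pass: end 10:55 <= 18:45? ✓; end 10:55 < 14:35? ✓ → yes.
standup: end 14:20 <= 18:45? ✓; end 14:20 < 14:35? ✓ → yes.
Result: backup, handoff, interview, qa_pass, standup.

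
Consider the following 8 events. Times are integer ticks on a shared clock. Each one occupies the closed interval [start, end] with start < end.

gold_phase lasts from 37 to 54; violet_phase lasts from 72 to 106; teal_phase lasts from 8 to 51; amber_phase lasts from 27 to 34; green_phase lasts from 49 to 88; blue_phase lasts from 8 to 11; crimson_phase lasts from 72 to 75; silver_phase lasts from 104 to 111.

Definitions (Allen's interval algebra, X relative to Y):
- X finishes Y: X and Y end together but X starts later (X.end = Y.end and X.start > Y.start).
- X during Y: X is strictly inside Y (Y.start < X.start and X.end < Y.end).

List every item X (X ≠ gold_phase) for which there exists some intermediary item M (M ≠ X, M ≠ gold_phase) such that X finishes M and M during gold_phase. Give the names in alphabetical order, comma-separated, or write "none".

Target gold_phase = [37, 54].
Intermediaries M with M during gold_phase: none.
Union: none.

none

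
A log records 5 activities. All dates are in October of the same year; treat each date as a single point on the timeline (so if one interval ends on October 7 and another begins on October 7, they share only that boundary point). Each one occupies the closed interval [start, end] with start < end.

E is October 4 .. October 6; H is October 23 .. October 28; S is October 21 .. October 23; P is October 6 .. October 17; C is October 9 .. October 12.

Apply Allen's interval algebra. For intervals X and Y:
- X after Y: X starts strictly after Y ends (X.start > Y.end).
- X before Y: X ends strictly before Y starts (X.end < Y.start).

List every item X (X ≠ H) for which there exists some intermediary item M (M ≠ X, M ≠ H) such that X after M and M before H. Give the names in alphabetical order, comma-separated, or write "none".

C, S

Target H = [October 23, October 28].
Intermediaries M with M before H: C, E, P.
Via C — items with X after C: S.
Via E — items with X after E: C, S.
Via P — items with X after P: S.
Union: C, S.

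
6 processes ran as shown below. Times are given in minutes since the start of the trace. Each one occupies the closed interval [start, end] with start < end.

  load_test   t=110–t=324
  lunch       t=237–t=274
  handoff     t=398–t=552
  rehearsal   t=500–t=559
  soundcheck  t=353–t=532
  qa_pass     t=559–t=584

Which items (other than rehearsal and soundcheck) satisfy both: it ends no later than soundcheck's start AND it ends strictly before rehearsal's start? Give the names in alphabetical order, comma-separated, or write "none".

load_test, lunch

Conditions: its end is no later than soundcheck's start (X.end <= t=353) AND its end is strictly before rehearsal's start (X.end < t=500).
handoff: end t=552 <= t=353? ✗; end t=552 < t=500? ✗ → no.
load_test: end t=324 <= t=353? ✓; end t=324 < t=500? ✓ → yes.
lunch: end t=274 <= t=353? ✓; end t=274 < t=500? ✓ → yes.
qa_pass: end t=584 <= t=353? ✗; end t=584 < t=500? ✗ → no.
Result: load_test, lunch.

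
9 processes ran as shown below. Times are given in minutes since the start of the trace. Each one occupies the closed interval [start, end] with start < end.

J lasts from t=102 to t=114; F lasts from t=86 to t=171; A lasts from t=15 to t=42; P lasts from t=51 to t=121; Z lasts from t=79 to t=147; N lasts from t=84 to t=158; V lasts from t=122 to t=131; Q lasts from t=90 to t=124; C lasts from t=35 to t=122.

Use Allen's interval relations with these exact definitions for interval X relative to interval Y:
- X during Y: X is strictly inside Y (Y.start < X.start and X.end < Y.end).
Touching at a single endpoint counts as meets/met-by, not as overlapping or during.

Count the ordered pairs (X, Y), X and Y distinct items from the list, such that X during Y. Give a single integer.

13

Checking all 72 ordered pairs for relation 'during'; matching pairs in alphabetical order:
(J, C): J during C ✓
(J, F): J during F ✓
(J, N): J during N ✓
(J, P): J during P ✓
(J, Q): J during Q ✓
(J, Z): J during Z ✓
(P, C): P during C ✓
(Q, F): Q during F ✓
(Q, N): Q during N ✓
(Q, Z): Q during Z ✓
(V, F): V during F ✓
(V, N): V during N ✓
(V, Z): V during Z ✓
Count: 13.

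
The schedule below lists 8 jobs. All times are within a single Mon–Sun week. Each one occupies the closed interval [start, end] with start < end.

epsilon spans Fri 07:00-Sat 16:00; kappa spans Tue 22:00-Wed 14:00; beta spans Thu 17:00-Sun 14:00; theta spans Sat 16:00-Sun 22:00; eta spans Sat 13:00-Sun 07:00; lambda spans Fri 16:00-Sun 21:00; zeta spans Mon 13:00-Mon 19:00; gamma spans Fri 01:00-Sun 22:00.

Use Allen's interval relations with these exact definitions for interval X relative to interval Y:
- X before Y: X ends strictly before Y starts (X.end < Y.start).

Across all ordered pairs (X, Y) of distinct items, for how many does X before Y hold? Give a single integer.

13

Checking all 56 ordered pairs for relation 'before'; matching pairs in alphabetical order:
(kappa, beta): kappa before beta ✓
(kappa, epsilon): kappa before epsilon ✓
(kappa, eta): kappa before eta ✓
(kappa, gamma): kappa before gamma ✓
(kappa, lambda): kappa before lambda ✓
(kappa, theta): kappa before theta ✓
(zeta, beta): zeta before beta ✓
(zeta, epsilon): zeta before epsilon ✓
(zeta, eta): zeta before eta ✓
(zeta, gamma): zeta before gamma ✓
(zeta, kappa): zeta before kappa ✓
(zeta, lambda): zeta before lambda ✓
(zeta, theta): zeta before theta ✓
Count: 13.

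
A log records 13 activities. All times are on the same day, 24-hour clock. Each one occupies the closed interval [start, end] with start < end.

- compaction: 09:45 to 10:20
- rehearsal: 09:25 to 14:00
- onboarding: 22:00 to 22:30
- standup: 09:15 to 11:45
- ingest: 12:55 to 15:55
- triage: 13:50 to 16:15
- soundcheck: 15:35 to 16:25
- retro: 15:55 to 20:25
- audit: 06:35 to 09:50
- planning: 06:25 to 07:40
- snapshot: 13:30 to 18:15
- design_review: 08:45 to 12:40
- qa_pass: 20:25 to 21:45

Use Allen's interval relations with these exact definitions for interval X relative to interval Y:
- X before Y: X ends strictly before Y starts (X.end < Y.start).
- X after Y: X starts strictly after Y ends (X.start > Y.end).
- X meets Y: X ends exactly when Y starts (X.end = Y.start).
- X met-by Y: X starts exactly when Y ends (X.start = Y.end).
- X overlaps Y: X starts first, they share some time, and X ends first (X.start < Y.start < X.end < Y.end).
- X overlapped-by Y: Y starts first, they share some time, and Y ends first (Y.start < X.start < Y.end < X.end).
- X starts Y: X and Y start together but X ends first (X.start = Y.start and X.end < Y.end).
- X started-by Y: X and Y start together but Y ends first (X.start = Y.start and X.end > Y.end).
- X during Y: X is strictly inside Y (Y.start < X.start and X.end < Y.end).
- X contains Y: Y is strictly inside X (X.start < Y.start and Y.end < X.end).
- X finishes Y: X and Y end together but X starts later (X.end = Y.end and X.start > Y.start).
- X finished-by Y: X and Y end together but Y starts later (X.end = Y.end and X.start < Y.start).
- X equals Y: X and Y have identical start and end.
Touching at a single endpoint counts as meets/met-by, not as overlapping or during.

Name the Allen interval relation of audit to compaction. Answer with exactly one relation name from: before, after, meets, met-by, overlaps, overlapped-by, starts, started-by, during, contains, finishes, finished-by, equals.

overlaps

audit = [06:35, 09:50]; compaction = [09:45, 10:20].
Compare endpoints: audit.start < compaction.start, audit.start < compaction.end, audit.end > compaction.start, audit.end < compaction.end.
That pattern is 'overlaps'.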